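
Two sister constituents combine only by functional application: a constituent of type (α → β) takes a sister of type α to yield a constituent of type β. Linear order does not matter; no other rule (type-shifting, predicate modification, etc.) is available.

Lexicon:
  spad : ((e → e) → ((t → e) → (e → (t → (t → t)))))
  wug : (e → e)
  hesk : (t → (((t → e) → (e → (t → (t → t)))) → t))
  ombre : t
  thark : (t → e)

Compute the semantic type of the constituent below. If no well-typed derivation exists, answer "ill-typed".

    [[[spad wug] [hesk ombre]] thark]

At [spad wug], spad : ((e → e) → ((t → e) → (e → (t → (t → t))))) takes wug : (e → e), giving ((t → e) → (e → (t → (t → t)))).
At [hesk ombre], hesk : (t → (((t → e) → (e → (t → (t → t)))) → t)) takes ombre : t, giving (((t → e) → (e → (t → (t → t)))) → t).
At [[spad wug] [hesk ombre]], [hesk ombre] : (((t → e) → (e → (t → (t → t)))) → t) takes [spad wug] : ((t → e) → (e → (t → (t → t)))), giving t.
At [[[spad wug] [hesk ombre]] thark], thark : (t → e) takes [[spad wug] [hesk ombre]] : t, giving e.

e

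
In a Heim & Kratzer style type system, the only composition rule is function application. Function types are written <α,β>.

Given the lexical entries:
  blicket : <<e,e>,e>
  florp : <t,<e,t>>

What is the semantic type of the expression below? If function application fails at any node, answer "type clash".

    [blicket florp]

[blicket florp]: <<e,e>,e> and <t,<e,t>> cannot combine by function application — type clash.

type clash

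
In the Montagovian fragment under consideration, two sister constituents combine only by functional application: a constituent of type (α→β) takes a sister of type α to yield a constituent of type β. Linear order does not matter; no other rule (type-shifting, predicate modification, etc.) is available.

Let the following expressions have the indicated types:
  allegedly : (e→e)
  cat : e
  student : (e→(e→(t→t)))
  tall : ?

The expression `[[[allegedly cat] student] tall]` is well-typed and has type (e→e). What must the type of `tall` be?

((e→(t→t))→(e→e))

[[[allegedly cat] student] tall] is required to be (e→e). [[allegedly cat] student] : (e→(t→t)) cannot yield (e→e) as functor, so tall : ((e→(t→t))→(e→e)).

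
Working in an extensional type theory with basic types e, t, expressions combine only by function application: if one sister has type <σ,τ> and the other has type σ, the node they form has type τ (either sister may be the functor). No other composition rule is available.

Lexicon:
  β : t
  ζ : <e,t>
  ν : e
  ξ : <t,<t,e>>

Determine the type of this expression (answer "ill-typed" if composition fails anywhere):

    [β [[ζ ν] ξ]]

e

[ζ ν]: <e,t> applied to e yields t.
[[ζ ν] ξ]: <t,<t,e>> applied to t yields <t,e>.
[β [[ζ ν] ξ]]: <t,e> applied to t yields e.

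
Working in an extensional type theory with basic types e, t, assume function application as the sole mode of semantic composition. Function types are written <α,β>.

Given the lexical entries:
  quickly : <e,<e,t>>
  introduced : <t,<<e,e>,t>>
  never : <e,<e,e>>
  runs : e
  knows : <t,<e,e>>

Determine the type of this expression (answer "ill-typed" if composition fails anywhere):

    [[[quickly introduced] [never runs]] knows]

At [quickly introduced]: neither <e,<e,t>> nor <t,<<e,e>,t>> can take the other as argument; the node is ill-typed.

ill-typed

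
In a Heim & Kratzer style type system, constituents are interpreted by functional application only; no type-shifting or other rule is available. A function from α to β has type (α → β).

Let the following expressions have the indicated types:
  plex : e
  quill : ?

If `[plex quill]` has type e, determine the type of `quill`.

(e → e)

[plex quill] must have type e. The sister plex has type e; that is not a function onto e, so quill must be the functor, of type (e → e).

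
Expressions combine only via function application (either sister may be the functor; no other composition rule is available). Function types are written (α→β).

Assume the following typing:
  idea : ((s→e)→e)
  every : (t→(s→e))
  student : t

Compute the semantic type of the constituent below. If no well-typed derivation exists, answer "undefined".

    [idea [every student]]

[every student]: functor every : (t→(s→e)), argument student : t; result (s→e).
[idea [every student]]: functor idea : ((s→e)→e), argument [every student] : (s→e); result e.

e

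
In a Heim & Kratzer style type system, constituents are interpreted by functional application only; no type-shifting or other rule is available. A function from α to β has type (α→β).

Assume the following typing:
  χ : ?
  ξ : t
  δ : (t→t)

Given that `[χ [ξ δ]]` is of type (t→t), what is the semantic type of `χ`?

[χ [ξ δ]] is required to be (t→t). [ξ δ] : t cannot yield (t→t) as functor, so χ : (t→(t→t)).

(t→(t→t))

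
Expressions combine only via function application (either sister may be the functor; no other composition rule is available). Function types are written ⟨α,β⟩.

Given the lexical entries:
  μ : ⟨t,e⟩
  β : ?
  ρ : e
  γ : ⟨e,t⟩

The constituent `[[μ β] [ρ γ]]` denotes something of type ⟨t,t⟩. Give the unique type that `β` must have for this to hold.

[[μ β] [ρ γ]] is required to be ⟨t,t⟩. [ρ γ] : t cannot yield ⟨t,t⟩ as functor, so [μ β] : ⟨t,⟨t,t⟩⟩.
[μ β] is required to be ⟨t,⟨t,t⟩⟩. μ : ⟨t,e⟩ cannot yield ⟨t,⟨t,t⟩⟩ as functor, so β : ⟨⟨t,e⟩,⟨t,⟨t,t⟩⟩⟩.

⟨⟨t,e⟩,⟨t,⟨t,t⟩⟩⟩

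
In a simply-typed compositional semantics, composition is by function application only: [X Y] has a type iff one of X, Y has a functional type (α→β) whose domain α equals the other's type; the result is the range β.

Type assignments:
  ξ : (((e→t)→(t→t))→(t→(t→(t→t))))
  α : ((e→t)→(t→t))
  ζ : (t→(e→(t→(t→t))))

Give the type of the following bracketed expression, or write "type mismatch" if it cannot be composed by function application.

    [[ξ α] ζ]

type mismatch

At [ξ α], ξ : (((e→t)→(t→t))→(t→(t→(t→t)))) takes α : ((e→t)→(t→t)), giving (t→(t→(t→t))).
[[ξ α] ζ]: (t→(t→(t→t))) and (t→(e→(t→(t→t)))) cannot combine by function application — type clash.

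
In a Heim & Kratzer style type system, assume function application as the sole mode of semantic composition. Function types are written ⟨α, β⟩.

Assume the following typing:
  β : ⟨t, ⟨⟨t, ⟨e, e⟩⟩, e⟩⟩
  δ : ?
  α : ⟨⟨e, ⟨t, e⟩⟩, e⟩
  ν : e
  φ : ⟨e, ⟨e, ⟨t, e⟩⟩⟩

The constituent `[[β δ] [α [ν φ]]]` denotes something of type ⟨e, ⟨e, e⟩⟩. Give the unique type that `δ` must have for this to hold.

[[β δ] [α [ν φ]]] is required to be ⟨e, ⟨e, e⟩⟩. [α [ν φ]] : e cannot yield ⟨e, ⟨e, e⟩⟩ as functor, so [β δ] : ⟨e, ⟨e, ⟨e, e⟩⟩⟩.
[β δ] is required to be ⟨e, ⟨e, ⟨e, e⟩⟩⟩. β : ⟨t, ⟨⟨t, ⟨e, e⟩⟩, e⟩⟩ cannot yield ⟨e, ⟨e, ⟨e, e⟩⟩⟩ as functor, so δ : ⟨⟨t, ⟨⟨t, ⟨e, e⟩⟩, e⟩⟩, ⟨e, ⟨e, ⟨e, e⟩⟩⟩⟩.

⟨⟨t, ⟨⟨t, ⟨e, e⟩⟩, e⟩⟩, ⟨e, ⟨e, ⟨e, e⟩⟩⟩⟩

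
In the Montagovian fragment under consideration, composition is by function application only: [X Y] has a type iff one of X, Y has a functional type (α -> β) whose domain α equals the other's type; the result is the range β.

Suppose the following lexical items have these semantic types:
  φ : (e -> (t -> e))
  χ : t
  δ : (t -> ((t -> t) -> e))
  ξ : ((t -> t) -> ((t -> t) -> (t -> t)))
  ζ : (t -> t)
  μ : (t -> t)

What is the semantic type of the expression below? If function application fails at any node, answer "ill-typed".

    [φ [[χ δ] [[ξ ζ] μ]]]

At [χ δ], δ : (t -> ((t -> t) -> e)) takes χ : t, giving ((t -> t) -> e).
At [ξ ζ], ξ : ((t -> t) -> ((t -> t) -> (t -> t))) takes ζ : (t -> t), giving ((t -> t) -> (t -> t)).
At [[ξ ζ] μ], [ξ ζ] : ((t -> t) -> (t -> t)) takes μ : (t -> t), giving (t -> t).
At [[χ δ] [[ξ ζ] μ]], [χ δ] : ((t -> t) -> e) takes [[ξ ζ] μ] : (t -> t), giving e.
At [φ [[χ δ] [[ξ ζ] μ]]], φ : (e -> (t -> e)) takes [[χ δ] [[ξ ζ] μ]] : e, giving (t -> e).

(t -> e)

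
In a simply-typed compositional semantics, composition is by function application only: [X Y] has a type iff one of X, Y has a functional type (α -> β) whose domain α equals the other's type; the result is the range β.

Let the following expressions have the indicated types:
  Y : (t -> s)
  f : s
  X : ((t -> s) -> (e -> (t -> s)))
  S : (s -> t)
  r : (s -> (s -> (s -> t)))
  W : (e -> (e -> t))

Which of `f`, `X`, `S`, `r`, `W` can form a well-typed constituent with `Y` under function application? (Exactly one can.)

X

f : s — no; Y wants t, and f wants nothing (atomic).
X — combines: X : ((t -> s) -> (e -> (t -> s))) takes Y : (t -> s) as argument, giving (e -> (t -> s)).
S : (s -> t) — no; Y wants t, and S wants s.
r : (s -> (s -> (s -> t))) — no; Y wants t, and r wants s.
W : (e -> (e -> t)) — no; Y wants t, and W wants e.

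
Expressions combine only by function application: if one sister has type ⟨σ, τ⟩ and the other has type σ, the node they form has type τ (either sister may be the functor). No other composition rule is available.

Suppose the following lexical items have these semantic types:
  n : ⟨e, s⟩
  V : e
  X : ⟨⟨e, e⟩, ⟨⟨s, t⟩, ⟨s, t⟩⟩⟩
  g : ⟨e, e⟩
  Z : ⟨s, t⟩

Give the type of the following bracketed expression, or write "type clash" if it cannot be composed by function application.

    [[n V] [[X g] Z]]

[n V] — n of type ⟨e, s⟩ combines with V of type e: type s.
[X g] — X of type ⟨⟨e, e⟩, ⟨⟨s, t⟩, ⟨s, t⟩⟩⟩ combines with g of type ⟨e, e⟩: type ⟨⟨s, t⟩, ⟨s, t⟩⟩.
[[X g] Z] — [X g] of type ⟨⟨s, t⟩, ⟨s, t⟩⟩ combines with Z of type ⟨s, t⟩: type ⟨s, t⟩.
[[n V] [[X g] Z]] — [[X g] Z] of type ⟨s, t⟩ combines with [n V] of type s: type t.

t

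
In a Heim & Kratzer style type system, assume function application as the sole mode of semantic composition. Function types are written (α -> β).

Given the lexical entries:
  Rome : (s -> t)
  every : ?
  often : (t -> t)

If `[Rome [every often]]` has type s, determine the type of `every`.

For [Rome [every often]] to have type s with Rome of type (s -> t), [every often] must be the function: [every often] : ((s -> t) -> s).
For [every often] to have type ((s -> t) -> s) with often of type (t -> t), every must be the function: every : ((t -> t) -> ((s -> t) -> s)).

((t -> t) -> ((s -> t) -> s))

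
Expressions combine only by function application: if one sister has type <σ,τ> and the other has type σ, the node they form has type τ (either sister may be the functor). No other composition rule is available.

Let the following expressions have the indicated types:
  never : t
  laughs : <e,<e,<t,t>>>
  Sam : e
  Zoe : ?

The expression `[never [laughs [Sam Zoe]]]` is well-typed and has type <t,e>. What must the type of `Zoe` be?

<e,<<e,<e,<t,t>>>,<t,<t,e>>>>

[never [laughs [Sam Zoe]]] is required to be <t,e>. never : t cannot yield <t,e> as functor, so [laughs [Sam Zoe]] : <t,<t,e>>.
[laughs [Sam Zoe]] is required to be <t,<t,e>>. laughs : <e,<e,<t,t>>> cannot yield <t,<t,e>> as functor, so [Sam Zoe] : <<e,<e,<t,t>>>,<t,<t,e>>>.
[Sam Zoe] is required to be <<e,<e,<t,t>>>,<t,<t,e>>>. Sam : e cannot yield <<e,<e,<t,t>>>,<t,<t,e>>> as functor, so Zoe : <e,<<e,<e,<t,t>>>,<t,<t,e>>>>.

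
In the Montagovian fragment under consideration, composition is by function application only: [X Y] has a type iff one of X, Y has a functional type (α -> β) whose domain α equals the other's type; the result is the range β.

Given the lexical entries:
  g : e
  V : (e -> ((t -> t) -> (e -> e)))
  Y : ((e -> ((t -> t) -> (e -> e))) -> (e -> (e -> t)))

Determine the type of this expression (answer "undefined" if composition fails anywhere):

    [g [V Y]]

At [V Y], Y : ((e -> ((t -> t) -> (e -> e))) -> (e -> (e -> t))) takes V : (e -> ((t -> t) -> (e -> e))), giving (e -> (e -> t)).
At [g [V Y]], [V Y] : (e -> (e -> t)) takes g : e, giving (e -> t).

(e -> t)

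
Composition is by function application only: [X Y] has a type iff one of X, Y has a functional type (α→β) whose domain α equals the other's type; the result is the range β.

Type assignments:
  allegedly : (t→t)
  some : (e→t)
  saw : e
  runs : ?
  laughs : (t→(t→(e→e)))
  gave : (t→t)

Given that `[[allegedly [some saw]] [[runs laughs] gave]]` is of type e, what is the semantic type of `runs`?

For [[allegedly [some saw]] [[runs laughs] gave]] to have type e with [allegedly [some saw]] of type t, [[runs laughs] gave] must be the function: [[runs laughs] gave] : (t→e).
For [[runs laughs] gave] to have type (t→e) with gave of type (t→t), [runs laughs] must be the function: [runs laughs] : ((t→t)→(t→e)).
For [runs laughs] to have type ((t→t)→(t→e)) with laughs of type (t→(t→(e→e))), runs must be the function: runs : ((t→(t→(e→e)))→((t→t)→(t→e))).

((t→(t→(e→e)))→((t→t)→(t→e)))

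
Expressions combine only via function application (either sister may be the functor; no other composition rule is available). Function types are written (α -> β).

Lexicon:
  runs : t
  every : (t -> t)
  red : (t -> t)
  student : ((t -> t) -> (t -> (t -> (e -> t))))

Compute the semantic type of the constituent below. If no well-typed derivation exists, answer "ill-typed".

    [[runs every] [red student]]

[runs every] — every of type (t -> t) combines with runs of type t: type t.
[red student] — student of type ((t -> t) -> (t -> (t -> (e -> t)))) combines with red of type (t -> t): type (t -> (t -> (e -> t))).
[[runs every] [red student]] — [red student] of type (t -> (t -> (e -> t))) combines with [runs every] of type t: type (t -> (e -> t)).

(t -> (e -> t))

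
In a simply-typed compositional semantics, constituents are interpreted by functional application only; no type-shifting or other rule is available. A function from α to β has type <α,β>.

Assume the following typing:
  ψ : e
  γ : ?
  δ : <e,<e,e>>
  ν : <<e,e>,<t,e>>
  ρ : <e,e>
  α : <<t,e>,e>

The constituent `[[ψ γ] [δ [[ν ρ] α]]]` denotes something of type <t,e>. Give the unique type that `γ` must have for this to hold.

At [[ψ γ] [δ [[ν ρ] α]]] (required: <t,e>): [δ [[ν ρ] α]] is <e,e>, which is not a function with range <t,e>; hence [ψ γ] is the functor — type <<e,e>,<t,e>>.
At [ψ γ] (required: <<e,e>,<t,e>>): ψ is e, which is not a function with range <<e,e>,<t,e>>; hence γ is the functor — type <e,<<e,e>,<t,e>>>.

<e,<<e,e>,<t,e>>>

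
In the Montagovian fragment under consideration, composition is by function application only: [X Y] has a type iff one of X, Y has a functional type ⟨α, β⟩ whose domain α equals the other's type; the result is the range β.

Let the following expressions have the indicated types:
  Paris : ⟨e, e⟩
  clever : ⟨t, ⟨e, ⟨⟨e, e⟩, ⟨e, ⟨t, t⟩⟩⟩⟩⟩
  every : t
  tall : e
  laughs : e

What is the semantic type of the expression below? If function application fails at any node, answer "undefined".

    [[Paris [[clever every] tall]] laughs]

⟨t, t⟩

[clever every]: ⟨t, ⟨e, ⟨⟨e, e⟩, ⟨e, ⟨t, t⟩⟩⟩⟩⟩ applied to t yields ⟨e, ⟨⟨e, e⟩, ⟨e, ⟨t, t⟩⟩⟩⟩.
[[clever every] tall]: ⟨e, ⟨⟨e, e⟩, ⟨e, ⟨t, t⟩⟩⟩⟩ applied to e yields ⟨⟨e, e⟩, ⟨e, ⟨t, t⟩⟩⟩.
[Paris [[clever every] tall]]: ⟨⟨e, e⟩, ⟨e, ⟨t, t⟩⟩⟩ applied to ⟨e, e⟩ yields ⟨e, ⟨t, t⟩⟩.
[[Paris [[clever every] tall]] laughs]: ⟨e, ⟨t, t⟩⟩ applied to e yields ⟨t, t⟩.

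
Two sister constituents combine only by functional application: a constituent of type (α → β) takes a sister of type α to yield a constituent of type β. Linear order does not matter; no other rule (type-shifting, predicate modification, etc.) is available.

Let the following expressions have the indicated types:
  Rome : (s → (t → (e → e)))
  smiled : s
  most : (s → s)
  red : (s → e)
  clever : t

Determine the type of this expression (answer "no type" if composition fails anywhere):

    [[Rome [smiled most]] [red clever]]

no type

[smiled most]: (s → s) applied to s yields s.
[Rome [smiled most]]: (s → (t → (e → e))) applied to s yields (t → (e → e)).
At [red clever]: neither (s → e) nor t can take the other as argument; the node is ill-typed.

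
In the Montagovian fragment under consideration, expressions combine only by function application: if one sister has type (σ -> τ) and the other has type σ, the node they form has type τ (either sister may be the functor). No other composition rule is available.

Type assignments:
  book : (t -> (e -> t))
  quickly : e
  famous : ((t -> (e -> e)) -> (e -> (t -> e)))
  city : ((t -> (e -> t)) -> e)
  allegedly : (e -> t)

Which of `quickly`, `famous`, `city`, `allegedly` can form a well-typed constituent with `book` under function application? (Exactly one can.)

quickly : e — neither side's domain matches the other.
famous : ((t -> (e -> e)) -> (e -> (t -> e))) — neither side's domain matches the other.
city — combines: city : ((t -> (e -> t)) -> e) takes book : (t -> (e -> t)) as argument, giving e.
allegedly : (e -> t) — neither side's domain matches the other.

city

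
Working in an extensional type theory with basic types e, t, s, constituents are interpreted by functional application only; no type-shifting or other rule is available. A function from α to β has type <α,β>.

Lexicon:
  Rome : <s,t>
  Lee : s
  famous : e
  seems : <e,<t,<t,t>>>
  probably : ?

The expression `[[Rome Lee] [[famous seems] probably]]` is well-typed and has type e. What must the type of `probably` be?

For [[Rome Lee] [[famous seems] probably]] to have type e with [Rome Lee] of type t, [[famous seems] probably] must be the function: [[famous seems] probably] : <t,e>.
For [[famous seems] probably] to have type <t,e> with [famous seems] of type <t,<t,t>>, probably must be the function: probably : <<t,<t,t>>,<t,e>>.

<<t,<t,t>>,<t,e>>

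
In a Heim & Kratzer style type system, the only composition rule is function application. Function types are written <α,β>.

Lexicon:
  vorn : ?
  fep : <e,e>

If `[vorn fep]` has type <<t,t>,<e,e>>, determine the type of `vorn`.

<<e,e>,<<t,t>,<e,e>>>

At [vorn fep] (required: <<t,t>,<e,e>>): fep is <e,e>, which is not a function with range <<t,t>,<e,e>>; hence vorn is the functor — type <<e,e>,<<t,t>,<e,e>>>.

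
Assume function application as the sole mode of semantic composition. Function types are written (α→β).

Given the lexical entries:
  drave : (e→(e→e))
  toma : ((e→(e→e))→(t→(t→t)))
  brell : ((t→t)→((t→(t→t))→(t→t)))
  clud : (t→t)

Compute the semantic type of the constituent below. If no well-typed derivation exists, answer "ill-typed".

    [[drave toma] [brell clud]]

[drave toma]: toma is ((e→(e→e))→(t→(t→t))), drave is (e→(e→e)); result (t→(t→t)).
[brell clud]: brell is ((t→t)→((t→(t→t))→(t→t))), clud is (t→t); result ((t→(t→t))→(t→t)).
[[drave toma] [brell clud]]: [brell clud] is ((t→(t→t))→(t→t)), [drave toma] is (t→(t→t)); result (t→t).

(t→t)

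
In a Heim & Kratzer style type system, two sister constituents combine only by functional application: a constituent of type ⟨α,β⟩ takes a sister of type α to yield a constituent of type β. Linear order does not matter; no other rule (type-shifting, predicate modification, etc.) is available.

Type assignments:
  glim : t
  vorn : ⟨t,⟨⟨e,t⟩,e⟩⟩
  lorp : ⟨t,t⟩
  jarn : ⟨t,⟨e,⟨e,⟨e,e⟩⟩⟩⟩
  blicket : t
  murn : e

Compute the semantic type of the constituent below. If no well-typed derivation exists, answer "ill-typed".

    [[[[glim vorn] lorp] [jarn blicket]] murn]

ill-typed

[glim vorn] — vorn of type ⟨t,⟨⟨e,t⟩,e⟩⟩ combines with glim of type t: type ⟨⟨e,t⟩,e⟩.
At [[glim vorn] lorp]: neither ⟨⟨e,t⟩,e⟩ nor ⟨t,t⟩ can take the other as argument; the node is ill-typed.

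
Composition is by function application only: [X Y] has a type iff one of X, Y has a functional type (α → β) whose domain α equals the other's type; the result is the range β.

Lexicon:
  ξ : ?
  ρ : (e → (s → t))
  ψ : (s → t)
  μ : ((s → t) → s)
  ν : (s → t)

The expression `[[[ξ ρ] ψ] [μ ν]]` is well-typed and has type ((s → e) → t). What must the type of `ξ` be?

((e → (s → t)) → ((s → t) → (s → ((s → e) → t))))

[[[ξ ρ] ψ] [μ ν]] must have type ((s → e) → t). The sister [μ ν] has type s; that is not a function onto ((s → e) → t), so [[ξ ρ] ψ] must be the functor, of type (s → ((s → e) → t)).
[[ξ ρ] ψ] must have type (s → ((s → e) → t)). The sister ψ has type (s → t); that is not a function onto (s → ((s → e) → t)), so [ξ ρ] must be the functor, of type ((s → t) → (s → ((s → e) → t))).
[ξ ρ] must have type ((s → t) → (s → ((s → e) → t))). The sister ρ has type (e → (s → t)); that is not a function onto ((s → t) → (s → ((s → e) → t))), so ξ must be the functor, of type ((e → (s → t)) → ((s → t) → (s → ((s → e) → t)))).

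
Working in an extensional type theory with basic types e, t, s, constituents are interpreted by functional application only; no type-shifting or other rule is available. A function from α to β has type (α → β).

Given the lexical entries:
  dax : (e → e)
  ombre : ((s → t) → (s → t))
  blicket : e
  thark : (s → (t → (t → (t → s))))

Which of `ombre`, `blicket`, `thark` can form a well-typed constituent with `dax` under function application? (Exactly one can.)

blicket

ombre : ((s → t) → (s → t)) — no; dax wants e, and ombre wants (s → t).
blicket — combines: dax : (e → e) takes blicket : e as argument, giving e.
thark : (s → (t → (t → (t → s)))) — no; dax wants e, and thark wants s.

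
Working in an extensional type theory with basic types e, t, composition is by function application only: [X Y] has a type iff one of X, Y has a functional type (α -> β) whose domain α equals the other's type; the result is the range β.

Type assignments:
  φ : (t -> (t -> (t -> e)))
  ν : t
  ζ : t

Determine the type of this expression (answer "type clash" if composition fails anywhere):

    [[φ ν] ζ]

(t -> e)

[φ ν]: (t -> (t -> (t -> e))) applied to t yields (t -> (t -> e)).
[[φ ν] ζ]: (t -> (t -> e)) applied to t yields (t -> e).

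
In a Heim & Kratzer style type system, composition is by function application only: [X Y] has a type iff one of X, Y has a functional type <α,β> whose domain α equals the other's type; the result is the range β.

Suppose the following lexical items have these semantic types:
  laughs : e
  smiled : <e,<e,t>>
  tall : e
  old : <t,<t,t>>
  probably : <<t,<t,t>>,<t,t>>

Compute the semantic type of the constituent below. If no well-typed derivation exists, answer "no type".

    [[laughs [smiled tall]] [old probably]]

[smiled tall]: smiled is <e,<e,t>>, tall is e; result <e,t>.
[laughs [smiled tall]]: [smiled tall] is <e,t>, laughs is e; result t.
[old probably]: probably is <<t,<t,t>>,<t,t>>, old is <t,<t,t>>; result <t,t>.
[[laughs [smiled tall]] [old probably]]: [old probably] is <t,t>, [laughs [smiled tall]] is t; result t.

t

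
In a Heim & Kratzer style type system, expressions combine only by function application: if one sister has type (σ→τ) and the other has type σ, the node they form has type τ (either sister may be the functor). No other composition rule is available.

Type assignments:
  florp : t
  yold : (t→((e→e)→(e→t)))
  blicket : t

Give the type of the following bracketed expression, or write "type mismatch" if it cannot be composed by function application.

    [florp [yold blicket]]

[yold blicket]: (t→((e→e)→(e→t))) applied to t yields ((e→e)→(e→t)).
At [florp [yold blicket]]: neither t nor ((e→e)→(e→t)) can take the other as argument; the node is ill-typed.

type mismatch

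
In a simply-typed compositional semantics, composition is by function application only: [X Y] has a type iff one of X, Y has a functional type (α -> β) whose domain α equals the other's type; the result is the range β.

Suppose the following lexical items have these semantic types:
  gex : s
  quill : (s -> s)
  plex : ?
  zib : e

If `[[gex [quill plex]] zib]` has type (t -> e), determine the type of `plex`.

[[gex [quill plex]] zib] must have type (t -> e). The sister zib has type e; that is not a function onto (t -> e), so [gex [quill plex]] must be the functor, of type (e -> (t -> e)).
[gex [quill plex]] must have type (e -> (t -> e)). The sister gex has type s; that is not a function onto (e -> (t -> e)), so [quill plex] must be the functor, of type (s -> (e -> (t -> e))).
[quill plex] must have type (s -> (e -> (t -> e))). The sister quill has type (s -> s); that is not a function onto (s -> (e -> (t -> e))), so plex must be the functor, of type ((s -> s) -> (s -> (e -> (t -> e)))).

((s -> s) -> (s -> (e -> (t -> e))))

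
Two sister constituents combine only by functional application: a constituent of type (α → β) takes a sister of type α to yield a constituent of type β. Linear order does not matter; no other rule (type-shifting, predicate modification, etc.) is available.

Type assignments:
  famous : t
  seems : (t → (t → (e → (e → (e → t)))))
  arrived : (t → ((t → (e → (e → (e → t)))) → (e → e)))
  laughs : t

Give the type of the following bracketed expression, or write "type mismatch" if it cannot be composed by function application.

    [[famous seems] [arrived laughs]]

[famous seems]: (t → (t → (e → (e → (e → t))))) applied to t yields (t → (e → (e → (e → t)))).
[arrived laughs]: (t → ((t → (e → (e → (e → t)))) → (e → e))) applied to t yields ((t → (e → (e → (e → t)))) → (e → e)).
[[famous seems] [arrived laughs]]: ((t → (e → (e → (e → t)))) → (e → e)) applied to (t → (e → (e → (e → t)))) yields (e → e).

(e → e)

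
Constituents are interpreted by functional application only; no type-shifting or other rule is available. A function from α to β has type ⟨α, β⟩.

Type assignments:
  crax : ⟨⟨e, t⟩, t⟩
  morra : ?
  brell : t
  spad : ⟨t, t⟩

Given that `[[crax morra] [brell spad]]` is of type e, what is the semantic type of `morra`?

[[crax morra] [brell spad]] is required to be e. [brell spad] : t cannot yield e as functor, so [crax morra] : ⟨t, e⟩.
[crax morra] is required to be ⟨t, e⟩. crax : ⟨⟨e, t⟩, t⟩ cannot yield ⟨t, e⟩ as functor, so morra : ⟨⟨⟨e, t⟩, t⟩, ⟨t, e⟩⟩.

⟨⟨⟨e, t⟩, t⟩, ⟨t, e⟩⟩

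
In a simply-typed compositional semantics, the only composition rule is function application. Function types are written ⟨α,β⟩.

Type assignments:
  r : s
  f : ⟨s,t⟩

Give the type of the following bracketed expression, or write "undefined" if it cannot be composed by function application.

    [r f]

At [r f], f : ⟨s,t⟩ takes r : s, giving t.

t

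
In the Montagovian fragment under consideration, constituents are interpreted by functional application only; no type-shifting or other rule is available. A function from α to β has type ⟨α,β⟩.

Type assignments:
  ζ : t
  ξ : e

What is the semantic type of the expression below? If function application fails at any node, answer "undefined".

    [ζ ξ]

At [ζ ξ]: neither t nor e can take the other as argument; the node is ill-typed.

undefined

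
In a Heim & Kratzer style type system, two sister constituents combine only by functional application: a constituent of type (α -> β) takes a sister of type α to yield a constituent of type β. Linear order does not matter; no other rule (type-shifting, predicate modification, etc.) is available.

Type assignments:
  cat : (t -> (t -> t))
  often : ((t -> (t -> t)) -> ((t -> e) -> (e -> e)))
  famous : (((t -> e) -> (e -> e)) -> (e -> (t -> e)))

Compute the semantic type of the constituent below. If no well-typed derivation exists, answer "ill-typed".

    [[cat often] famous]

[cat often]: functor often : ((t -> (t -> t)) -> ((t -> e) -> (e -> e))), argument cat : (t -> (t -> t)); result ((t -> e) -> (e -> e)).
[[cat often] famous]: functor famous : (((t -> e) -> (e -> e)) -> (e -> (t -> e))), argument [cat often] : ((t -> e) -> (e -> e)); result (e -> (t -> e)).

(e -> (t -> e))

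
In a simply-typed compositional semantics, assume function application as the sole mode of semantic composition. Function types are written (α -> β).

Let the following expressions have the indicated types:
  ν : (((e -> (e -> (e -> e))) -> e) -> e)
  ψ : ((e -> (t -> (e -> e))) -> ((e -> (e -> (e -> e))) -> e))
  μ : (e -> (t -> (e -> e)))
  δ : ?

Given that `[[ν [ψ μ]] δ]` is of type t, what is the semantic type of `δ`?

[[ν [ψ μ]] δ] must have type t. The sister [ν [ψ μ]] has type e; that is not a function onto t, so δ must be the functor, of type (e -> t).

(e -> t)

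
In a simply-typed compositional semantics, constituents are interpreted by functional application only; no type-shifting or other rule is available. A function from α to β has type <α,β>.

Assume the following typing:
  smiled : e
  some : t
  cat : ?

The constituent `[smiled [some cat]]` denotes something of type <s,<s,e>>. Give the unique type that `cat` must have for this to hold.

<t,<e,<s,<s,e>>>>

For [smiled [some cat]] to have type <s,<s,e>> with smiled of type e, [some cat] must be the function: [some cat] : <e,<s,<s,e>>>.
For [some cat] to have type <e,<s,<s,e>>> with some of type t, cat must be the function: cat : <t,<e,<s,<s,e>>>>.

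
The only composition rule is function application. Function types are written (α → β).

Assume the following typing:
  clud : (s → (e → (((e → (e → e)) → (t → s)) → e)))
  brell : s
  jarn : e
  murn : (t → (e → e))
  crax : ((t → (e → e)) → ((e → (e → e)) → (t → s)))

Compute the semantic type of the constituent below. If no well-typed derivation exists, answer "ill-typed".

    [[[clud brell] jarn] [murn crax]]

e

[clud brell]: functor clud : (s → (e → (((e → (e → e)) → (t → s)) → e))), argument brell : s; result (e → (((e → (e → e)) → (t → s)) → e)).
[[clud brell] jarn]: functor [clud brell] : (e → (((e → (e → e)) → (t → s)) → e)), argument jarn : e; result (((e → (e → e)) → (t → s)) → e).
[murn crax]: functor crax : ((t → (e → e)) → ((e → (e → e)) → (t → s))), argument murn : (t → (e → e)); result ((e → (e → e)) → (t → s)).
[[[clud brell] jarn] [murn crax]]: functor [[clud brell] jarn] : (((e → (e → e)) → (t → s)) → e), argument [murn crax] : ((e → (e → e)) → (t → s)); result e.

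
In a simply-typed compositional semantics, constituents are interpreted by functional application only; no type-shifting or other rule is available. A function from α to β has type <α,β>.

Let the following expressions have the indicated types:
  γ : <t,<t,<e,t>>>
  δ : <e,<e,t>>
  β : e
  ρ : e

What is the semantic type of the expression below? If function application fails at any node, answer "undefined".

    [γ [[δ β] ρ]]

<t,<e,t>>

At [δ β], δ : <e,<e,t>> takes β : e, giving <e,t>.
At [[δ β] ρ], [δ β] : <e,t> takes ρ : e, giving t.
At [γ [[δ β] ρ]], γ : <t,<t,<e,t>>> takes [[δ β] ρ] : t, giving <t,<e,t>>.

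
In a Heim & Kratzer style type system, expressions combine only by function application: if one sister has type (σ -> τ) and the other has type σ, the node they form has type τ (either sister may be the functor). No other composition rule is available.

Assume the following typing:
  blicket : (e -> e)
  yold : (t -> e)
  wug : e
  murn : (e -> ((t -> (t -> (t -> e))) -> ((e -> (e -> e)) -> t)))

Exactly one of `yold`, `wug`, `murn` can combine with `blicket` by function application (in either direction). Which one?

wug

yold : (t -> e) — does not combine with blicket.
wug — combines: blicket : (e -> e) takes wug : e as argument, giving e.
murn : (e -> ((t -> (t -> (t -> e))) -> ((e -> (e -> e)) -> t))) — does not combine with blicket.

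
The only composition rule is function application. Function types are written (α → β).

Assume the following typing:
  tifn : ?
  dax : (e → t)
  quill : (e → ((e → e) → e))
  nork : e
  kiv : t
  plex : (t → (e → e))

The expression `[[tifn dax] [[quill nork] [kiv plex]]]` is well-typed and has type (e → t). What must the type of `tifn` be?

[[tifn dax] [[quill nork] [kiv plex]]] must have type (e → t). The sister [[quill nork] [kiv plex]] has type e; that is not a function onto (e → t), so [tifn dax] must be the functor, of type (e → (e → t)).
[tifn dax] must have type (e → (e → t)). The sister dax has type (e → t); that is not a function onto (e → (e → t)), so tifn must be the functor, of type ((e → t) → (e → (e → t))).

((e → t) → (e → (e → t)))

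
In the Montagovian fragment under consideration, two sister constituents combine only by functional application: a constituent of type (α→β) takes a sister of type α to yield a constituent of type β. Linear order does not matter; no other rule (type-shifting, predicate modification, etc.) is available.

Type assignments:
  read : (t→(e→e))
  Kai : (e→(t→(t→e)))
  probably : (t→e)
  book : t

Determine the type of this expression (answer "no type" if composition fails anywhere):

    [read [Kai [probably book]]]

no type

[probably book]: (t→e) applied to t yields e.
[Kai [probably book]]: (e→(t→(t→e))) applied to e yields (t→(t→e)).
[read [Kai [probably book]]]: (t→(e→e)) with (t→(t→e)) — neither is a function whose domain matches the other; composition fails here.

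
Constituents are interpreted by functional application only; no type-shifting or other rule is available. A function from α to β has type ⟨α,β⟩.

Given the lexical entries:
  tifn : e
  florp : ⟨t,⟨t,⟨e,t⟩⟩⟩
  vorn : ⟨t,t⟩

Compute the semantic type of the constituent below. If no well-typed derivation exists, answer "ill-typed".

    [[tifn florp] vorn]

[tifn florp]: e and ⟨t,⟨t,⟨e,t⟩⟩⟩ cannot combine by function application — type clash.

ill-typed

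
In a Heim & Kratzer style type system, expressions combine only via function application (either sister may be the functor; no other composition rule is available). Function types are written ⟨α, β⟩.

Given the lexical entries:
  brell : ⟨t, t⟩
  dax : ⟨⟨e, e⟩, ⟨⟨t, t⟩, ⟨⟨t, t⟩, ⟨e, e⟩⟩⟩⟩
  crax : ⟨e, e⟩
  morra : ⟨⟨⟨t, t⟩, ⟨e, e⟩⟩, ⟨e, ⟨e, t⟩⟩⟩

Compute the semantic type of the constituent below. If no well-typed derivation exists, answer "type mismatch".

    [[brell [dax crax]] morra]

[dax crax]: ⟨⟨e, e⟩, ⟨⟨t, t⟩, ⟨⟨t, t⟩, ⟨e, e⟩⟩⟩⟩ applied to ⟨e, e⟩ yields ⟨⟨t, t⟩, ⟨⟨t, t⟩, ⟨e, e⟩⟩⟩.
[brell [dax crax]]: ⟨⟨t, t⟩, ⟨⟨t, t⟩, ⟨e, e⟩⟩⟩ applied to ⟨t, t⟩ yields ⟨⟨t, t⟩, ⟨e, e⟩⟩.
[[brell [dax crax]] morra]: ⟨⟨⟨t, t⟩, ⟨e, e⟩⟩, ⟨e, ⟨e, t⟩⟩⟩ applied to ⟨⟨t, t⟩, ⟨e, e⟩⟩ yields ⟨e, ⟨e, t⟩⟩.

⟨e, ⟨e, t⟩⟩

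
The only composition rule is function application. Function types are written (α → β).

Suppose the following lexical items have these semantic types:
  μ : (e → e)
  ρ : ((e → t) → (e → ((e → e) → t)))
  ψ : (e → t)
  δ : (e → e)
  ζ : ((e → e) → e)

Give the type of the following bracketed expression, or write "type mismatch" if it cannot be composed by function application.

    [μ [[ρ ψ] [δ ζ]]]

[ρ ψ]: ((e → t) → (e → ((e → e) → t))) applied to (e → t) yields (e → ((e → e) → t)).
[δ ζ]: ((e → e) → e) applied to (e → e) yields e.
[[ρ ψ] [δ ζ]]: (e → ((e → e) → t)) applied to e yields ((e → e) → t).
[μ [[ρ ψ] [δ ζ]]]: ((e → e) → t) applied to (e → e) yields t.

t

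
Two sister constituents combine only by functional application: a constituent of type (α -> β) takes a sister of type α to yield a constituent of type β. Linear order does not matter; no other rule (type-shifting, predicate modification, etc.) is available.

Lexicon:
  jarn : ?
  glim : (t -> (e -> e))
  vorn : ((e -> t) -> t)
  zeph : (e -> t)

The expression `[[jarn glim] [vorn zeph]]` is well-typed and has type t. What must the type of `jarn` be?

((t -> (e -> e)) -> (t -> t))

[[jarn glim] [vorn zeph]] is required to be t. [vorn zeph] : t cannot yield t as functor, so [jarn glim] : (t -> t).
[jarn glim] is required to be (t -> t). glim : (t -> (e -> e)) cannot yield (t -> t) as functor, so jarn : ((t -> (e -> e)) -> (t -> t)).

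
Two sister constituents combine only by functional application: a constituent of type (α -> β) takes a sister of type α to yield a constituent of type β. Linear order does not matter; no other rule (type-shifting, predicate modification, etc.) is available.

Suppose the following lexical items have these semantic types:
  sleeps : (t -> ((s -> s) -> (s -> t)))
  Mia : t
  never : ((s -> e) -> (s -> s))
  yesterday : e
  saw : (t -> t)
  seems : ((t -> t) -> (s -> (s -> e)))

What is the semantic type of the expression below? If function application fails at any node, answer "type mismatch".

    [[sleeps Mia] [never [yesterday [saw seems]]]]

type mismatch

[sleeps Mia]: functor sleeps : (t -> ((s -> s) -> (s -> t))), argument Mia : t; result ((s -> s) -> (s -> t)).
[saw seems]: functor seems : ((t -> t) -> (s -> (s -> e))), argument saw : (t -> t); result (s -> (s -> e)).
At [yesterday [saw seems]]: neither e nor (s -> (s -> e)) can take the other as argument; the node is ill-typed.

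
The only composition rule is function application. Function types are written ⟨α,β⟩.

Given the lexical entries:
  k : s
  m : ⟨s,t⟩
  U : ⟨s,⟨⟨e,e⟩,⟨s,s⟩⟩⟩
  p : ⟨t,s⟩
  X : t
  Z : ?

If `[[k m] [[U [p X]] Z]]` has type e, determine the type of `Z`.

⟨⟨⟨e,e⟩,⟨s,s⟩⟩,⟨t,e⟩⟩

For [[k m] [[U [p X]] Z]] to have type e with [k m] of type t, [[U [p X]] Z] must be the function: [[U [p X]] Z] : ⟨t,e⟩.
For [[U [p X]] Z] to have type ⟨t,e⟩ with [U [p X]] of type ⟨⟨e,e⟩,⟨s,s⟩⟩, Z must be the function: Z : ⟨⟨⟨e,e⟩,⟨s,s⟩⟩,⟨t,e⟩⟩.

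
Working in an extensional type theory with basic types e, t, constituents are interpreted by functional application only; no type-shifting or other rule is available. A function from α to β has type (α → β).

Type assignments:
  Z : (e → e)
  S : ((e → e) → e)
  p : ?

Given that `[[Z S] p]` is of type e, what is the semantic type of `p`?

[[Z S] p] must have type e. The sister [Z S] has type e; that is not a function onto e, so p must be the functor, of type (e → e).

(e → e)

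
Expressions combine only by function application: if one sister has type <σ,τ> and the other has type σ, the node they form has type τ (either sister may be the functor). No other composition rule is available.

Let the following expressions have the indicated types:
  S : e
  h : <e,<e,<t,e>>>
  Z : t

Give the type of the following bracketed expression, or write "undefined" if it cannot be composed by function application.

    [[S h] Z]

[S h]: <e,<e,<t,e>>> applied to e yields <e,<t,e>>.
[[S h] Z]: <e,<t,e>> with t — neither is a function whose domain matches the other; composition fails here.

undefined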